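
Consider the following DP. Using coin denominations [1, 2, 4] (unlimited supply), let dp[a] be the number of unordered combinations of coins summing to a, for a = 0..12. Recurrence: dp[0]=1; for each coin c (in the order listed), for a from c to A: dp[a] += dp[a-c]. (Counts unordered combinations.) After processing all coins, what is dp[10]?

after  coin     0     1     2     3     4     5     6     7     8     9    10    11    12
          1     1     1     1     1     1     1     1     1     1     1     1     1     1
          2     1     1     2     2     3     3     4     4     5     5     6     6     7
          4     1     1     2     2     4     4     6     6     9     9    12    12    16

12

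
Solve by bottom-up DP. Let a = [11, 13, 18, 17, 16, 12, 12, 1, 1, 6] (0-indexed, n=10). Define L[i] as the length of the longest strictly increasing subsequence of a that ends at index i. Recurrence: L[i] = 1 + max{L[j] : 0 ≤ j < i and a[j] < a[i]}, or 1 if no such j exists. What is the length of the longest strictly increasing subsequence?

3

   i    0    1    2    3    4    5    6    7    8    9
a[i]   11   13   18   17   16   12   12    1    1    6
L[i]    1    2    3    3    3    2    2    1    1    2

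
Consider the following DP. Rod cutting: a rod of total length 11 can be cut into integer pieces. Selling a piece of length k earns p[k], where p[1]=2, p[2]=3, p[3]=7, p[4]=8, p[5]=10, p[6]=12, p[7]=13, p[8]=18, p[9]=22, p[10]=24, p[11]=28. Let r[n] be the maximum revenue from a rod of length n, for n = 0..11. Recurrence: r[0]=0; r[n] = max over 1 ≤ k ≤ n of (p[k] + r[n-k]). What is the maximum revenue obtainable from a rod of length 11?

28

   n    0    1    2    3    4    5    6    7    8    9   10   11
r[n]    0    2    4    7    9   11   14   16   18   22   24   28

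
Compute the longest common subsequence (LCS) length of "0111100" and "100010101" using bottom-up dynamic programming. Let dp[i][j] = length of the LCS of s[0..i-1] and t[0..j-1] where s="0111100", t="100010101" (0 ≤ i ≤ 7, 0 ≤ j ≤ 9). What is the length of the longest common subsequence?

   ''  1  0  0  0  1  0  1  0  1
''  0  0  0  0  0  0  0  0  0  0
 0  0  0  1  1  1  1  1  1  1  1
 1  0  1  1  1  1  2  2  2  2  2
 1  0  1  1  1  1  2  2  3  3  3
 1  0  1  1  1  1  2  2  3  3  4
 1  0  1  1  1  1  2  2  3  3  4
 0  0  1  2  2  2  2  3  3  4  4
 0  0  1  2  3  3  3  3  3  4  4

4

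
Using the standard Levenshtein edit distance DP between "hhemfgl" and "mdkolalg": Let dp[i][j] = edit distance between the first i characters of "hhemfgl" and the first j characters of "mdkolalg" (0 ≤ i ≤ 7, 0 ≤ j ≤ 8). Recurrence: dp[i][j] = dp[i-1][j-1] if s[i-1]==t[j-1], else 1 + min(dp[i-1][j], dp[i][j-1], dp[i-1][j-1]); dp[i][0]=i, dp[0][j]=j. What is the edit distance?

7

   ''  m  d  k  o  l  a  l  g
''  0  1  2  3  4  5  6  7  8
 h  1  1  2  3  4  5  6  7  8
 h  2  2  2  3  4  5  6  7  8
 e  3  3  3  3  4  5  6  7  8
 m  4  3  4  4  4  5  6  7  8
 f  5  4  4  5  5  5  6  7  8
 g  6  5  5  5  6  6  6  7  7
 l  7  6  6  6  6  6  7  6  7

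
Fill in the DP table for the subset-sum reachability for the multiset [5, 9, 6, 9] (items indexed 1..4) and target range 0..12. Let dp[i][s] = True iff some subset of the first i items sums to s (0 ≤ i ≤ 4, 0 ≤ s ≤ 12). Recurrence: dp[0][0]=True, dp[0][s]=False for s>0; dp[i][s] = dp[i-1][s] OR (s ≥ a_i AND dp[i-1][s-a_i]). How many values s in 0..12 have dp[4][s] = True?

i\s   0   1   2   3   4   5   6   7   8   9  10  11  12
  0   T   F   F   F   F   F   F   F   F   F   F   F   F
  1   T   F   F   F   F   T   F   F   F   F   F   F   F
  2   T   F   F   F   F   T   F   F   F   T   F   F   F
  3   T   F   F   F   F   T   T   F   F   T   F   T   F
  4   T   F   F   F   F   T   T   F   F   T   F   T   F

5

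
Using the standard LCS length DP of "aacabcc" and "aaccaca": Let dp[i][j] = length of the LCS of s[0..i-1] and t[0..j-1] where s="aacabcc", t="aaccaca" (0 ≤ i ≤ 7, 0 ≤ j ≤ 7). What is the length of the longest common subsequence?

   ''  a  a  c  c  a  c  a
''  0  0  0  0  0  0  0  0
 a  0  1  1  1  1  1  1  1
 a  0  1  2  2  2  2  2  2
 c  0  1  2  3  3  3  3  3
 a  0  1  2  3  3  4  4  4
 b  0  1  2  3  3  4  4  4
 c  0  1  2  3  4  4  5  5
 c  0  1  2  3  4  4  5  5

5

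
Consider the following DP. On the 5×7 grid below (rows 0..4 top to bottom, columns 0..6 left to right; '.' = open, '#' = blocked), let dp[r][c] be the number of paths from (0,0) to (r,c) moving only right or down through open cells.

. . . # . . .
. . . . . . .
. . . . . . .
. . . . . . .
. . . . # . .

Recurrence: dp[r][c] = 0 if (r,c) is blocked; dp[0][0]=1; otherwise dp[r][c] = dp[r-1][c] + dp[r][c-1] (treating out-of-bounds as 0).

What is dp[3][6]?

64

r\c   0   1   2   3   4   5   6
  0   1   1   1   0   0   0   0
  1   1   2   3   3   3   3   3
  2   1   3   6   9  12  15  18
  3   1   4  10  19  31  46  64
  4   1   5  15  34   0  46 110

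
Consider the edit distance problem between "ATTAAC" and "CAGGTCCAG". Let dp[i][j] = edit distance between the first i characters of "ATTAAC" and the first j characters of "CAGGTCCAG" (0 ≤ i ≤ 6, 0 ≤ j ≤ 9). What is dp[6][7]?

5

   ''  C  A  G  G  T  C  C  A  G
''  0  1  2  3  4  5  6  7  8  9
 A  1  1  1  2  3  4  5  6  7  8
 T  2  2  2  2  3  3  4  5  6  7
 T  3  3  3  3  3  3  4  5  6  7
 A  4  4  3  4  4  4  4  5  5  6
 A  5  5  4  4  5  5  5  5  5  6
 C  6  5  5  5  5  6  5  5  6  6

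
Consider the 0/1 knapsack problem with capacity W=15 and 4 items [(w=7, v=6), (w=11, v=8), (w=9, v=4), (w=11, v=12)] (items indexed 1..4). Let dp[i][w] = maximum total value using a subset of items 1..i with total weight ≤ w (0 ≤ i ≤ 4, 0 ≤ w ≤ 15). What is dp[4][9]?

i\w   0   1   2   3   4   5   6   7   8   9  10  11  12  13  14  15
  0   0   0   0   0   0   0   0   0   0   0   0   0   0   0   0   0
  1   0   0   0   0   0   0   0   6   6   6   6   6   6   6   6   6
  2   0   0   0   0   0   0   0   6   6   6   6   8   8   8   8   8
  3   0   0   0   0   0   0   0   6   6   6   6   8   8   8   8   8
  4   0   0   0   0   0   0   0   6   6   6   6  12  12  12  12  12

6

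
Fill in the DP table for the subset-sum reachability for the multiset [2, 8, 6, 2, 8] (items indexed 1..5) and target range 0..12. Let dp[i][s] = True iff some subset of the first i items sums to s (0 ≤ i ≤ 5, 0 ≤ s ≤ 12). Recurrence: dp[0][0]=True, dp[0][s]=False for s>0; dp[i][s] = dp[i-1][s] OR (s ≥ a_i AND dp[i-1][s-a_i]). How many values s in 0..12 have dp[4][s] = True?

i\s   0   1   2   3   4   5   6   7   8   9  10  11  12
  0   T   F   F   F   F   F   F   F   F   F   F   F   F
  1   T   F   T   F   F   F   F   F   F   F   F   F   F
  2   T   F   T   F   F   F   F   F   T   F   T   F   F
  3   T   F   T   F   F   F   T   F   T   F   T   F   F
  4   T   F   T   F   T   F   T   F   T   F   T   F   T
  5   T   F   T   F   T   F   T   F   T   F   T   F   T

7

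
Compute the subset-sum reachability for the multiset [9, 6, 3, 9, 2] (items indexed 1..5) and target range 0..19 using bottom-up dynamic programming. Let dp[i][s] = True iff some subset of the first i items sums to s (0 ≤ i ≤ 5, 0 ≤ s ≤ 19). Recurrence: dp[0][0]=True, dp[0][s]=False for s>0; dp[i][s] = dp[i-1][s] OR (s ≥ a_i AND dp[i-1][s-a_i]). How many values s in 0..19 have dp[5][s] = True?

i\s   0   1   2   3   4   5   6   7   8   9  10  11  12  13  14  15  16  17  18  19
  0   T   F   F   F   F   F   F   F   F   F   F   F   F   F   F   F   F   F   F   F
  1   T   F   F   F   F   F   F   F   F   T   F   F   F   F   F   F   F   F   F   F
  2   T   F   F   F   F   F   T   F   F   T   F   F   F   F   F   T   F   F   F   F
  3   T   F   F   T   F   F   T   F   F   T   F   F   T   F   F   T   F   F   T   F
  4   T   F   F   T   F   F   T   F   F   T   F   F   T   F   F   T   F   F   T   F
  5   T   F   T   T   F   T   T   F   T   T   F   T   T   F   T   T   F   T   T   F

13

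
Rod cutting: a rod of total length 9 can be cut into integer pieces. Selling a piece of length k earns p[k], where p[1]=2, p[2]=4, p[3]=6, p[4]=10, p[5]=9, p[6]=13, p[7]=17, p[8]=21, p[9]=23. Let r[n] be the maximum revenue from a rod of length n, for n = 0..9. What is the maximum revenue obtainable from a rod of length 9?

   n    0    1    2    3    4    5    6    7    8    9
r[n]    0    2    4    6   10   12   14   17   21   23

23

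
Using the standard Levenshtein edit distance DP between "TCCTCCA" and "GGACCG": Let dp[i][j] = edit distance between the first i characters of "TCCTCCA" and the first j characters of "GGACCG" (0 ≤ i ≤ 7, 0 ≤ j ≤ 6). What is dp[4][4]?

   ''  G  G  A  C  C  G
''  0  1  2  3  4  5  6
 T  1  1  2  3  4  5  6
 C  2  2  2  3  3  4  5
 C  3  3  3  3  3  3  4
 T  4  4  4  4  4  4  4
 C  5  5  5  5  4  4  5
 C  6  6  6  6  5  4  5
 A  7  7  7  6  6  5  5

4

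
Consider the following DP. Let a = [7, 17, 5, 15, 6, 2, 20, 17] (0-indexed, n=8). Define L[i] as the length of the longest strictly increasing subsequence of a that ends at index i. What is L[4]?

2

   i    0    1    2    3    4    5    6    7
a[i]    7   17    5   15    6    2   20   17
L[i]    1    2    1    2    2    1    3    3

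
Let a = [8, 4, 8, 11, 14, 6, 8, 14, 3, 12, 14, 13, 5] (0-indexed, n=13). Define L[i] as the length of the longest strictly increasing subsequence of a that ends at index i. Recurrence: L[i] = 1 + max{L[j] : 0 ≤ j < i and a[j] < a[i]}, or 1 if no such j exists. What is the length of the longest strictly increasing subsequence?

   i    0    1    2    3    4    5    6    7    8    9   10   11   12
a[i]    8    4    8   11   14    6    8   14    3   12   14   13    5
L[i]    1    1    2    3    4    2    3    4    1    4    5    5    2

5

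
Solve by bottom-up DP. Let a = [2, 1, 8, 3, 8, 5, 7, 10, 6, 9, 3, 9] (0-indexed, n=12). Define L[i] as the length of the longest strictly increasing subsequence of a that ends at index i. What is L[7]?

5

   i    0    1    2    3    4    5    6    7    8    9   10   11
a[i]    2    1    8    3    8    5    7   10    6    9    3    9
L[i]    1    1    2    2    3    3    4    5    4    5    2    5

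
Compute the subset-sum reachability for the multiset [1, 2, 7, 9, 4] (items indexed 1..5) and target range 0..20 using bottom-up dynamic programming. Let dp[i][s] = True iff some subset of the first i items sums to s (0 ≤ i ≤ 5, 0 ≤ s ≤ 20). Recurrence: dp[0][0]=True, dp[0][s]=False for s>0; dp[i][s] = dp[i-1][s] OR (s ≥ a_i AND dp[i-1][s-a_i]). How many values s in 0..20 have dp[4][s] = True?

14

i\s   0   1   2   3   4   5   6   7   8   9  10  11  12  13  14  15  16  17  18  19  20
  0   T   F   F   F   F   F   F   F   F   F   F   F   F   F   F   F   F   F   F   F   F
  1   T   T   F   F   F   F   F   F   F   F   F   F   F   F   F   F   F   F   F   F   F
  2   T   T   T   T   F   F   F   F   F   F   F   F   F   F   F   F   F   F   F   F   F
  3   T   T   T   T   F   F   F   T   T   T   T   F   F   F   F   F   F   F   F   F   F
  4   T   T   T   T   F   F   F   T   T   T   T   T   T   F   F   F   T   T   T   T   F
  5   T   T   T   T   T   T   T   T   T   T   T   T   T   T   T   T   T   T   T   T   T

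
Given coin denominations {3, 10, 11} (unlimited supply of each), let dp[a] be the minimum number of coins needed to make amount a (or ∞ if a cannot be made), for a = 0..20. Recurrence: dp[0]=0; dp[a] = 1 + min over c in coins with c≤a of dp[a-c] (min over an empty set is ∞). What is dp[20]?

2

 a  0  1  2  3  4  5  6  7  8  9 10 11 12 13 14 15 16 17 18 19 20
dp  0  -  -  1  -  -  2  -  -  3  1  1  4  2  2  5  3  3  6  4  2
(- denotes ∞ / unreachable)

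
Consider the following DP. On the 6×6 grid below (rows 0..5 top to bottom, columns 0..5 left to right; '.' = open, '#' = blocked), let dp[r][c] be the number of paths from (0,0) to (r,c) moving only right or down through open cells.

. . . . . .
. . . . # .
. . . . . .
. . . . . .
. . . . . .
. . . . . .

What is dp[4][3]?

r\c   0   1   2   3   4   5
  0   1   1   1   1   1   1
  1   1   2   3   4   0   1
  2   1   3   6  10  10  11
  3   1   4  10  20  30  41
  4   1   5  15  35  65 106
  5   1   6  21  56 121 227

35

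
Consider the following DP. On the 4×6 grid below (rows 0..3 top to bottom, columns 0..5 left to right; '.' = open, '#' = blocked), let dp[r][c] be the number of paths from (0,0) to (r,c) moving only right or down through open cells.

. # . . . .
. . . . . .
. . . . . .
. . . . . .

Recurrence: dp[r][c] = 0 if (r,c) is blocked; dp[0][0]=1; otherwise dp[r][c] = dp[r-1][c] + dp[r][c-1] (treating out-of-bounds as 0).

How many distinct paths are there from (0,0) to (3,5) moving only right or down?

21

r\c   0   1   2   3   4   5
  0   1   0   0   0   0   0
  1   1   1   1   1   1   1
  2   1   2   3   4   5   6
  3   1   3   6  10  15  21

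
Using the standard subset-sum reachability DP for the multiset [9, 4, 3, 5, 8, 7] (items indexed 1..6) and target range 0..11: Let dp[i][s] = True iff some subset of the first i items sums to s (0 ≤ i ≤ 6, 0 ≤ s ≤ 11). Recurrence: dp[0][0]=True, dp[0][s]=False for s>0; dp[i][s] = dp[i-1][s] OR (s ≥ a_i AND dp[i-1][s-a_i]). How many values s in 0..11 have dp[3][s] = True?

5

i\s   0   1   2   3   4   5   6   7   8   9  10  11
  0   T   F   F   F   F   F   F   F   F   F   F   F
  1   T   F   F   F   F   F   F   F   F   T   F   F
  2   T   F   F   F   T   F   F   F   F   T   F   F
  3   T   F   F   T   T   F   F   T   F   T   F   F
  4   T   F   F   T   T   T   F   T   T   T   F   F
  5   T   F   F   T   T   T   F   T   T   T   F   T
  6   T   F   F   T   T   T   F   T   T   T   T   T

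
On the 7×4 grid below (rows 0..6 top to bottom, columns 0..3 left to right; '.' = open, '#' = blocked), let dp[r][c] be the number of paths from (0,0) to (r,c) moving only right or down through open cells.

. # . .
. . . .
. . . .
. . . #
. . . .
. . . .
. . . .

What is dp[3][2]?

r\c   0   1   2   3
  0   1   0   0   0
  1   1   1   1   1
  2   1   2   3   4
  3   1   3   6   0
  4   1   4  10  10
  5   1   5  15  25
  6   1   6  21  46

6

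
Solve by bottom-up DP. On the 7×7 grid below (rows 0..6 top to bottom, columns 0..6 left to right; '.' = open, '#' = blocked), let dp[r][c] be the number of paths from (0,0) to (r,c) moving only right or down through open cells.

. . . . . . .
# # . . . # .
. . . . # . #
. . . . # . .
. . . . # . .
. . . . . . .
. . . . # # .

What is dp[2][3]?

3

r\c   0   1   2   3   4   5   6
  0   1   1   1   1   1   1   1
  1   0   0   1   2   3   0   1
  2   0   0   1   3   0   0   0
  3   0   0   1   4   0   0   0
  4   0   0   1   5   0   0   0
  5   0   0   1   6   6   6   6
  6   0   0   1   7   0   0   6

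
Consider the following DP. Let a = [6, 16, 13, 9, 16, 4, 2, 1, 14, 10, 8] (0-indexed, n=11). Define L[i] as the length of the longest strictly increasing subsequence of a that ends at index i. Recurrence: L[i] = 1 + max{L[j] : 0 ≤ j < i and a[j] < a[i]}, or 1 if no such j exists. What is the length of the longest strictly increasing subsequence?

   i    0    1    2    3    4    5    6    7    8    9   10
a[i]    6   16   13    9   16    4    2    1   14   10    8
L[i]    1    2    2    2    3    1    1    1    3    3    2

3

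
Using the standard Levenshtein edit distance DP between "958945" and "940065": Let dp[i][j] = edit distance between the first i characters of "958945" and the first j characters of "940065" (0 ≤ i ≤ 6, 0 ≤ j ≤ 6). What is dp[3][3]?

2

   ''  9  4  0  0  6  5
''  0  1  2  3  4  5  6
 9  1  0  1  2  3  4  5
 5  2  1  1  2  3  4  4
 8  3  2  2  2  3  4  5
 9  4  3  3  3  3  4  5
 4  5  4  3  4  4  4  5
 5  6  5  4  4  5  5  4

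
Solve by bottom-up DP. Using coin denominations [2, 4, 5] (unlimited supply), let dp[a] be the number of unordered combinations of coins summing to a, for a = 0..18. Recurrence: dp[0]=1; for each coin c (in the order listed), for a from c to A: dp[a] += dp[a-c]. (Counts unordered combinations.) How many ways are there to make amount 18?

after  coin     0     1     2     3     4     5     6     7     8     9    10    11    12    13    14    15    16    17    18
          2     1     0     1     0     1     0     1     0     1     0     1     0     1     0     1     0     1     0     1
          4     1     0     1     0     2     0     2     0     3     0     3     0     4     0     4     0     5     0     5
          5     1     0     1     0     2     1     2     1     3     2     4     2     5     3     6     4     7     5     8

8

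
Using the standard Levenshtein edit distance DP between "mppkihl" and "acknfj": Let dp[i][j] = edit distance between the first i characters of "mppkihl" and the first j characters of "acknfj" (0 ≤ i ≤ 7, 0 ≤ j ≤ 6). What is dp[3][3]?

   ''  a  c  k  n  f  j
''  0  1  2  3  4  5  6
 m  1  1  2  3  4  5  6
 p  2  2  2  3  4  5  6
 p  3  3  3  3  4  5  6
 k  4  4  4  3  4  5  6
 i  5  5  5  4  4  5  6
 h  6  6  6  5  5  5  6
 l  7  7  7  6  6  6  6

3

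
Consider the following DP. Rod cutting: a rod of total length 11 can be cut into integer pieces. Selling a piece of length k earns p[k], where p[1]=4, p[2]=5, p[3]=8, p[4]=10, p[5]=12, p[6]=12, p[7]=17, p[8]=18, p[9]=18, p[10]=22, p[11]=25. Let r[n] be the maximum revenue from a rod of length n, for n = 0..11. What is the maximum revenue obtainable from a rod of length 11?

44

   n    0    1    2    3    4    5    6    7    8    9   10   11
r[n]    0    4    8   12   16   20   24   28   32   36   40   44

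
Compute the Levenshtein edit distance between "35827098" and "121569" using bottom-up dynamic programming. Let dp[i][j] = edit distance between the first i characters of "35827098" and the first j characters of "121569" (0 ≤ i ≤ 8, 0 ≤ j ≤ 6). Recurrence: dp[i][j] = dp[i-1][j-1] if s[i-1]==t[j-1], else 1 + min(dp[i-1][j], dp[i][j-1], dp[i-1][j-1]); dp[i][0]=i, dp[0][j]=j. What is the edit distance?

7

   ''  1  2  1  5  6  9
''  0  1  2  3  4  5  6
 3  1  1  2  3  4  5  6
 5  2  2  2  3  3  4  5
 8  3  3  3  3  4  4  5
 2  4  4  3  4  4  5  5
 7  5  5  4  4  5  5  6
 0  6  6  5  5  5  6  6
 9  7  7  6  6  6  6  6
 8  8  8  7  7  7  7  7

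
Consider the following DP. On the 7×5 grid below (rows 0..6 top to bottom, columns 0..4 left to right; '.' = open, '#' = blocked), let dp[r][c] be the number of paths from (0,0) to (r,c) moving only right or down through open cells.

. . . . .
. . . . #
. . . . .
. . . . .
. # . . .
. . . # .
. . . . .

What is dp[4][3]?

r\c   0   1   2   3   4
  0   1   1   1   1   1
  1   1   2   3   4   0
  2   1   3   6  10  10
  3   1   4  10  20  30
  4   1   0  10  30  60
  5   1   1  11   0  60
  6   1   2  13  13  73

30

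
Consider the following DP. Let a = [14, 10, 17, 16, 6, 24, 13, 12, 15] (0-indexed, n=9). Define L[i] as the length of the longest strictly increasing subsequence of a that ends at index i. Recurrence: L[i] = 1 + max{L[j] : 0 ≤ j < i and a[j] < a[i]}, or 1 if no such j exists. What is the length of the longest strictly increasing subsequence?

   i    0    1    2    3    4    5    6    7    8
a[i]   14   10   17   16    6   24   13   12   15
L[i]    1    1    2    2    1    3    2    2    3

3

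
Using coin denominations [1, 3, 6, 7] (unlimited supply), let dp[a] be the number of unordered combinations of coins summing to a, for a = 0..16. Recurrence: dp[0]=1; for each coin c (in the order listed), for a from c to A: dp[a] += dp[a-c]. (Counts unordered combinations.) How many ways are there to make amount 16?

19

after  coin     0     1     2     3     4     5     6     7     8     9    10    11    12    13    14    15    16
          1     1     1     1     1     1     1     1     1     1     1     1     1     1     1     1     1     1
          3     1     1     1     2     2     2     3     3     3     4     4     4     5     5     5     6     6
          6     1     1     1     2     2     2     4     4     4     6     6     6     9     9     9    12    12
          7     1     1     1     2     2     2     4     5     5     7     8     8    11    13    14    17    19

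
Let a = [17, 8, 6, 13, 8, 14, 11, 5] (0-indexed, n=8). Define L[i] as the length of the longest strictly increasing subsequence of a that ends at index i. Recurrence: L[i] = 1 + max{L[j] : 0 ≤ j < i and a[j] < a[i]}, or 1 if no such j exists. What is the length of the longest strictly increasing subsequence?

   i    0    1    2    3    4    5    6    7
a[i]   17    8    6   13    8   14   11    5
L[i]    1    1    1    2    2    3    3    1

3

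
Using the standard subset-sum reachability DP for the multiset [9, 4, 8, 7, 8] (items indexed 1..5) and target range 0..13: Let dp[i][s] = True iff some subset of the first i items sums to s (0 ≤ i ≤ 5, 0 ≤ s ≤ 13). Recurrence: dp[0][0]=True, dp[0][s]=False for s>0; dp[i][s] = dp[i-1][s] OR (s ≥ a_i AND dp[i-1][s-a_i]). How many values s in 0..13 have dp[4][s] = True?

8

i\s   0   1   2   3   4   5   6   7   8   9  10  11  12  13
  0   T   F   F   F   F   F   F   F   F   F   F   F   F   F
  1   T   F   F   F   F   F   F   F   F   T   F   F   F   F
  2   T   F   F   F   T   F   F   F   F   T   F   F   F   T
  3   T   F   F   F   T   F   F   F   T   T   F   F   T   T
  4   T   F   F   F   T   F   F   T   T   T   F   T   T   T
  5   T   F   F   F   T   F   F   T   T   T   F   T   T   T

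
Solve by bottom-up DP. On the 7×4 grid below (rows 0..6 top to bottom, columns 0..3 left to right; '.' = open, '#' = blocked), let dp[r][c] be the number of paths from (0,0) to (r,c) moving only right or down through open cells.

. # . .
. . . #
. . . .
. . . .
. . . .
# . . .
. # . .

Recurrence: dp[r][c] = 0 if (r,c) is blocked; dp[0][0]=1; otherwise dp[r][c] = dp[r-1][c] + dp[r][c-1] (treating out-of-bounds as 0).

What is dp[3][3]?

r\c   0   1   2   3
  0   1   0   0   0
  1   1   1   1   0
  2   1   2   3   3
  3   1   3   6   9
  4   1   4  10  19
  5   0   4  14  33
  6   0   0  14  47

9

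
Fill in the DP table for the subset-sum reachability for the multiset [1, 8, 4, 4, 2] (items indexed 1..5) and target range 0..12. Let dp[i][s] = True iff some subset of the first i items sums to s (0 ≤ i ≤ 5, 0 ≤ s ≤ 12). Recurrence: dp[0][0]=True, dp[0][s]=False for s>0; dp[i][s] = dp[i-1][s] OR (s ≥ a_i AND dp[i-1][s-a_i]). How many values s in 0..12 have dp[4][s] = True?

i\s   0   1   2   3   4   5   6   7   8   9  10  11  12
  0   T   F   F   F   F   F   F   F   F   F   F   F   F
  1   T   T   F   F   F   F   F   F   F   F   F   F   F
  2   T   T   F   F   F   F   F   F   T   T   F   F   F
  3   T   T   F   F   T   T   F   F   T   T   F   F   T
  4   T   T   F   F   T   T   F   F   T   T   F   F   T
  5   T   T   T   T   T   T   T   T   T   T   T   T   T

7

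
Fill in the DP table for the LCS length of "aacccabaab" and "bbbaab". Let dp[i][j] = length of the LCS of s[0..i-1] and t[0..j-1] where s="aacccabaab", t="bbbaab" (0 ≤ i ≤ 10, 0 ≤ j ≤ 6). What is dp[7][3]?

1

   ''  b  b  b  a  a  b
''  0  0  0  0  0  0  0
 a  0  0  0  0  1  1  1
 a  0  0  0  0  1  2  2
 c  0  0  0  0  1  2  2
 c  0  0  0  0  1  2  2
 c  0  0  0  0  1  2  2
 a  0  0  0  0  1  2  2
 b  0  1  1  1  1  2  3
 a  0  1  1  1  2  2  3
 a  0  1  1  1  2  3  3
 b  0  1  2  2  2  3  4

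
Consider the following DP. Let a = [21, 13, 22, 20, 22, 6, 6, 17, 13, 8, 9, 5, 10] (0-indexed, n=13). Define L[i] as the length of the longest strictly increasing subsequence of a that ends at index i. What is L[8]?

   i    0    1    2    3    4    5    6    7    8    9   10   11   12
a[i]   21   13   22   20   22    6    6   17   13    8    9    5   10
L[i]    1    1    2    2    3    1    1    2    2    2    3    1    4

2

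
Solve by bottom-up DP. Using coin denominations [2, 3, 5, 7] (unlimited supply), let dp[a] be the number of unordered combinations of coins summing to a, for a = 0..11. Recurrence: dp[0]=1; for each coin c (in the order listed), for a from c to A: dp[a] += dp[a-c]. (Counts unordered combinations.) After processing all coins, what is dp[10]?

5

after  coin     0     1     2     3     4     5     6     7     8     9    10    11
          2     1     0     1     0     1     0     1     0     1     0     1     0
          3     1     0     1     1     1     1     2     1     2     2     2     2
          5     1     0     1     1     1     2     2     2     3     3     4     4
          7     1     0     1     1     1     2     2     3     3     4     5     5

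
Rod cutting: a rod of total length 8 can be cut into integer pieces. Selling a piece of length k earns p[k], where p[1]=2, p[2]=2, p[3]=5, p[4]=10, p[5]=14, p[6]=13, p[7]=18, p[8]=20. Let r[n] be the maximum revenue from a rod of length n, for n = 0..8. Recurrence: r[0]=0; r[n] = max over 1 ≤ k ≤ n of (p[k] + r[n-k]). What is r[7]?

   n    0    1    2    3    4    5    6    7    8
r[n]    0    2    4    6   10   14   16   18   20

18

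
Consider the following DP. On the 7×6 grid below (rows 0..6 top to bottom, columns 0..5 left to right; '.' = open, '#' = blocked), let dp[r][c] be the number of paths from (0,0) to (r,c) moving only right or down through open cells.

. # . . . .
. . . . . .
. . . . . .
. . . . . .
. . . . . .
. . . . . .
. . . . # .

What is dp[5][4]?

r\c   0   1   2   3   4   5
  0   1   0   0   0   0   0
  1   1   1   1   1   1   1
  2   1   2   3   4   5   6
  3   1   3   6  10  15  21
  4   1   4  10  20  35  56
  5   1   5  15  35  70 126
  6   1   6  21  56   0 126

70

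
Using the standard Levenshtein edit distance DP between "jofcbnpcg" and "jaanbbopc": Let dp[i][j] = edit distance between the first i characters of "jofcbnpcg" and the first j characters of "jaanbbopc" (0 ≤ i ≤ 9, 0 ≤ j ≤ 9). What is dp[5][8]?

   ''  j  a  a  n  b  b  o  p  c
''  0  1  2  3  4  5  6  7  8  9
 j  1  0  1  2  3  4  5  6  7  8
 o  2  1  1  2  3  4  5  5  6  7
 f  3  2  2  2  3  4  5  6  6  7
 c  4  3  3  3  3  4  5  6  7  6
 b  5  4  4  4  4  3  4  5  6  7
 n  6  5  5  5  4  4  4  5  6  7
 p  7  6  6  6  5  5  5  5  5  6
 c  8  7  7  7  6  6  6  6  6  5
 g  9  8  8  8  7  7  7  7  7  6

6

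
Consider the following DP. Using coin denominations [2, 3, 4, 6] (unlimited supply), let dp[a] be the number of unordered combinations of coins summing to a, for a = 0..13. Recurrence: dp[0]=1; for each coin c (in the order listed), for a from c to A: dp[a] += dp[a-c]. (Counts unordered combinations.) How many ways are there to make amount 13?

7

after  coin     0     1     2     3     4     5     6     7     8     9    10    11    12    13
          2     1     0     1     0     1     0     1     0     1     0     1     0     1     0
          3     1     0     1     1     1     1     2     1     2     2     2     2     3     2
          4     1     0     1     1     2     1     3     2     4     3     5     4     7     5
          6     1     0     1     1     2     1     4     2     5     4     7     5    11     7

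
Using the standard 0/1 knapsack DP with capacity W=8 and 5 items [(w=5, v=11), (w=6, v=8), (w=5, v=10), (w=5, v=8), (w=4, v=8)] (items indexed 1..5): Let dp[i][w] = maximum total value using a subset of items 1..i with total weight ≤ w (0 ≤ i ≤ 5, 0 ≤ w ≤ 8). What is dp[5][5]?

i\w   0   1   2   3   4   5   6   7   8
  0   0   0   0   0   0   0   0   0   0
  1   0   0   0   0   0  11  11  11  11
  2   0   0   0   0   0  11  11  11  11
  3   0   0   0   0   0  11  11  11  11
  4   0   0   0   0   0  11  11  11  11
  5   0   0   0   0   8  11  11  11  11

11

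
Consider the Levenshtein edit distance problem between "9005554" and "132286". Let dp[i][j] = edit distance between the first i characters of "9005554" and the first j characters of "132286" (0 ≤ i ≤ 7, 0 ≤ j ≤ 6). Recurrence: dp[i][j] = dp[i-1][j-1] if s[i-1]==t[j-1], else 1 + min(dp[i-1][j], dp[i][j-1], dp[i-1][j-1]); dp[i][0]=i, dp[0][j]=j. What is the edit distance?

7

   ''  1  3  2  2  8  6
''  0  1  2  3  4  5  6
 9  1  1  2  3  4  5  6
 0  2  2  2  3  4  5  6
 0  3  3  3  3  4  5  6
 5  4  4  4  4  4  5  6
 5  5  5  5  5  5  5  6
 5  6  6  6  6  6  6  6
 4  7  7  7  7  7  7  7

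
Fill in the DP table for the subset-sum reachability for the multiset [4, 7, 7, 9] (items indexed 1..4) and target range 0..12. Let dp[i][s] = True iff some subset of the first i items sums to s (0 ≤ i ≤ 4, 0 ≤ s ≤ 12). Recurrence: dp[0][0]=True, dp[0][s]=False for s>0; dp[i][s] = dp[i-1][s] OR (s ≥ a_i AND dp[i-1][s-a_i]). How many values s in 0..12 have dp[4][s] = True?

5

i\s   0   1   2   3   4   5   6   7   8   9  10  11  12
  0   T   F   F   F   F   F   F   F   F   F   F   F   F
  1   T   F   F   F   T   F   F   F   F   F   F   F   F
  2   T   F   F   F   T   F   F   T   F   F   F   T   F
  3   T   F   F   F   T   F   F   T   F   F   F   T   F
  4   T   F   F   F   T   F   F   T   F   T   F   T   F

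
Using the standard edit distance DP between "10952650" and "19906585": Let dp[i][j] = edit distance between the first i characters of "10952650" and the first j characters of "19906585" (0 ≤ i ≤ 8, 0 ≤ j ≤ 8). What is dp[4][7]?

4

   ''  1  9  9  0  6  5  8  5
''  0  1  2  3  4  5  6  7  8
 1  1  0  1  2  3  4  5  6  7
 0  2  1  1  2  2  3  4  5  6
 9  3  2  1  1  2  3  4  5  6
 5  4  3  2  2  2  3  3  4  5
 2  5  4  3  3  3  3  4  4  5
 6  6  5  4  4  4  3  4  5  5
 5  7  6  5  5  5  4  3  4  5
 0  8  7  6  6  5  5  4  4  5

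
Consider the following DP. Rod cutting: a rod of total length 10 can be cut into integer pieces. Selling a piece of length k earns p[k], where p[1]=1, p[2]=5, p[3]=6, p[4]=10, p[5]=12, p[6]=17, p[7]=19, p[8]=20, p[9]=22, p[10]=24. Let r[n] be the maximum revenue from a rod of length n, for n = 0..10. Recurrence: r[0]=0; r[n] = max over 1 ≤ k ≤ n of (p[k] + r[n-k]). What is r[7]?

   n    0    1    2    3    4    5    6    7    8    9   10
r[n]    0    1    5    6   10   12   17   19   22   24   27

19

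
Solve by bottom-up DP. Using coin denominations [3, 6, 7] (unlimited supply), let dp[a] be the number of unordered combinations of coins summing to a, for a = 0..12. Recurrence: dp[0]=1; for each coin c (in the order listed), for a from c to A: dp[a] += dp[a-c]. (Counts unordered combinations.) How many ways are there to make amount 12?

after  coin     0     1     2     3     4     5     6     7     8     9    10    11    12
          3     1     0     0     1     0     0     1     0     0     1     0     0     1
          6     1     0     0     1     0     0     2     0     0     2     0     0     3
          7     1     0     0     1     0     0     2     1     0     2     1     0     3

3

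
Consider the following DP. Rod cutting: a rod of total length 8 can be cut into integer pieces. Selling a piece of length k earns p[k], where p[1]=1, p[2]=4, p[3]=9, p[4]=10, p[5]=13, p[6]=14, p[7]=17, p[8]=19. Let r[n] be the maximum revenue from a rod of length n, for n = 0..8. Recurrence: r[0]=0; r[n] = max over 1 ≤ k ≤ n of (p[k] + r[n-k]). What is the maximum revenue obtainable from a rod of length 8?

   n    0    1    2    3    4    5    6    7    8
r[n]    0    1    4    9   10   13   18   19   22

22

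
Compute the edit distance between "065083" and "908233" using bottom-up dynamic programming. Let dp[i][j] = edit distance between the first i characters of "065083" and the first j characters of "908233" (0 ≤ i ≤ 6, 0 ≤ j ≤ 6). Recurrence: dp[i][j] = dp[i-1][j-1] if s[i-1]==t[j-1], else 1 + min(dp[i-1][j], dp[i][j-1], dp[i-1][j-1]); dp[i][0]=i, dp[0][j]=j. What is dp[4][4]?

   ''  9  0  8  2  3  3
''  0  1  2  3  4  5  6
 0  1  1  1  2  3  4  5
 6  2  2  2  2  3  4  5
 5  3  3  3  3  3  4  5
 0  4  4  3  4  4  4  5
 8  5  5  4  3  4  5  5
 3  6  6  5  4  4  4  5

4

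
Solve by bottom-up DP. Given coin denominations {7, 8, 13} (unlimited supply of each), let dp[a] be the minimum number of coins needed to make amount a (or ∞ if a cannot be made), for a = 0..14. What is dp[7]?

1

 a  0  1  2  3  4  5  6  7  8  9 10 11 12 13 14
dp  0  -  -  -  -  -  -  1  1  -  -  -  -  1  2
(- denotes ∞ / unreachable)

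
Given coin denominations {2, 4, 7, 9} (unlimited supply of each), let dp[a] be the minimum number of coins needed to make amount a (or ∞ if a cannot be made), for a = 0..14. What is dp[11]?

2

 a  0  1  2  3  4  5  6  7  8  9 10 11 12 13 14
dp  0  -  1  -  1  -  2  1  2  1  3  2  3  2  2
(- denotes ∞ / unreachable)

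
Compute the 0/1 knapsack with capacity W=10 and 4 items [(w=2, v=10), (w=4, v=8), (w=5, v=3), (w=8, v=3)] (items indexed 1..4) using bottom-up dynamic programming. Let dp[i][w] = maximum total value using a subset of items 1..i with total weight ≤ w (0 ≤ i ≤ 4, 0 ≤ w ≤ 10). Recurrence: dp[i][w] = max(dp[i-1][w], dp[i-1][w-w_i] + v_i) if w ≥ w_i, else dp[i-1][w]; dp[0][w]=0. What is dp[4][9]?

18

i\w   0   1   2   3   4   5   6   7   8   9  10
  0   0   0   0   0   0   0   0   0   0   0   0
  1   0   0  10  10  10  10  10  10  10  10  10
  2   0   0  10  10  10  10  18  18  18  18  18
  3   0   0  10  10  10  10  18  18  18  18  18
  4   0   0  10  10  10  10  18  18  18  18  18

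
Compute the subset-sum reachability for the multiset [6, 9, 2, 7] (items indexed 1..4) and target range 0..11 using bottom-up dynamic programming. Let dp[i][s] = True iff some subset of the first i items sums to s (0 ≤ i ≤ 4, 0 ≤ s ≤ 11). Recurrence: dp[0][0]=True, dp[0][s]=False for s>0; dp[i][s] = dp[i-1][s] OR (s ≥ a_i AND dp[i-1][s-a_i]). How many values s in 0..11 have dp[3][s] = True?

6

i\s   0   1   2   3   4   5   6   7   8   9  10  11
  0   T   F   F   F   F   F   F   F   F   F   F   F
  1   T   F   F   F   F   F   T   F   F   F   F   F
  2   T   F   F   F   F   F   T   F   F   T   F   F
  3   T   F   T   F   F   F   T   F   T   T   F   T
  4   T   F   T   F   F   F   T   T   T   T   F   T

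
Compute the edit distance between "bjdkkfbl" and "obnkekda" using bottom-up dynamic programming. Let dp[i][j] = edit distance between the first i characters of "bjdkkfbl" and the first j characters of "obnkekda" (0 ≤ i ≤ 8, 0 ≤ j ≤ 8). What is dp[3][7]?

   ''  o  b  n  k  e  k  d  a
''  0  1  2  3  4  5  6  7  8
 b  1  1  1  2  3  4  5  6  7
 j  2  2  2  2  3  4  5  6  7
 d  3  3  3  3  3  4  5  5  6
 k  4  4  4  4  3  4  4  5  6
 k  5  5  5  5  4  4  4  5  6
 f  6  6  6  6  5  5  5  5  6
 b  7  7  6  7  6  6  6  6  6
 l  8  8  7  7  7  7  7  7  7

5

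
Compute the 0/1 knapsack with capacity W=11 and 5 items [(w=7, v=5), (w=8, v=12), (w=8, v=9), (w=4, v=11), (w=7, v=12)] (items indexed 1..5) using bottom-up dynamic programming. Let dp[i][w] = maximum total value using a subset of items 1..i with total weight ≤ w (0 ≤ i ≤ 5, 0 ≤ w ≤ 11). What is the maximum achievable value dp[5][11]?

i\w   0   1   2   3   4   5   6   7   8   9  10  11
  0   0   0   0   0   0   0   0   0   0   0   0   0
  1   0   0   0   0   0   0   0   5   5   5   5   5
  2   0   0   0   0   0   0   0   5  12  12  12  12
  3   0   0   0   0   0   0   0   5  12  12  12  12
  4   0   0   0   0  11  11  11  11  12  12  12  16
  5   0   0   0   0  11  11  11  12  12  12  12  23

23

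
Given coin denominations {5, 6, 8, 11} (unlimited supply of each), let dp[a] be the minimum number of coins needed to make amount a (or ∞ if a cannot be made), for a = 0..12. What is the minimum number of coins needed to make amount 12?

 a  0  1  2  3  4  5  6  7  8  9 10 11 12
dp  0  -  -  -  -  1  1  -  1  -  2  1  2
(- denotes ∞ / unreachable)

2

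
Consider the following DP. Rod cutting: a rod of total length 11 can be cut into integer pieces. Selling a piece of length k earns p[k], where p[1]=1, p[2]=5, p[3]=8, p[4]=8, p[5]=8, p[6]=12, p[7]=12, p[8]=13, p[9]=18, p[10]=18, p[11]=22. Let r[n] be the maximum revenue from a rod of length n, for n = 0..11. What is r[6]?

16

   n    0    1    2    3    4    5    6    7    8    9   10   11
r[n]    0    1    5    8   10   13   16   18   21   24   26   29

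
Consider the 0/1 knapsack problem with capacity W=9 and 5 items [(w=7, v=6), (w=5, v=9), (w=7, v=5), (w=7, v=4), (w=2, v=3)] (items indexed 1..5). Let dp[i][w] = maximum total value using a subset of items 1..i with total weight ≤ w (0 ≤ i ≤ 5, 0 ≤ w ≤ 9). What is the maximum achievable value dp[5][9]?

12

i\w   0   1   2   3   4   5   6   7   8   9
  0   0   0   0   0   0   0   0   0   0   0
  1   0   0   0   0   0   0   0   6   6   6
  2   0   0   0   0   0   9   9   9   9   9
  3   0   0   0   0   0   9   9   9   9   9
  4   0   0   0   0   0   9   9   9   9   9
  5   0   0   3   3   3   9   9  12  12  12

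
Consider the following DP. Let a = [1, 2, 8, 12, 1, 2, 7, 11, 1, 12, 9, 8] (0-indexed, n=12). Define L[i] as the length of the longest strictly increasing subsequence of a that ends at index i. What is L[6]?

3

   i    0    1    2    3    4    5    6    7    8    9   10   11
a[i]    1    2    8   12    1    2    7   11    1   12    9    8
L[i]    1    2    3    4    1    2    3    4    1    5    4    4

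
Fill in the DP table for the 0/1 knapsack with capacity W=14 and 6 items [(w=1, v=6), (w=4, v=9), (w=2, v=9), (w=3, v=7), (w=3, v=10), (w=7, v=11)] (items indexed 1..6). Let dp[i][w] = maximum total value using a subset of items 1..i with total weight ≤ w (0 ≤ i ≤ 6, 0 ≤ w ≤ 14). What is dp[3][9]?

i\w   0   1   2   3   4   5   6   7   8   9  10  11  12  13  14
  0   0   0   0   0   0   0   0   0   0   0   0   0   0   0   0
  1   0   6   6   6   6   6   6   6   6   6   6   6   6   6   6
  2   0   6   6   6   9  15  15  15  15  15  15  15  15  15  15
  3   0   6   9  15  15  15  18  24  24  24  24  24  24  24  24
  4   0   6   9  15  15  16  22  24  24  25  31  31  31  31  31
  5   0   6   9  15  16  19  25  25  26  32  34  34  35  41  41
  6   0   6   9  15  16  19  25  25  26  32  34  34  35  41  41

24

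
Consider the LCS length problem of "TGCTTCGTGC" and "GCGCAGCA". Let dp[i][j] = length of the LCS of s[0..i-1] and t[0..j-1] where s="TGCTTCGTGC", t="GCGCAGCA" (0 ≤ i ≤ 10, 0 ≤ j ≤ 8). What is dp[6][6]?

3

   ''  G  C  G  C  A  G  C  A
''  0  0  0  0  0  0  0  0  0
 T  0  0  0  0  0  0  0  0  0
 G  0  1  1  1  1  1  1  1  1
 C  0  1  2  2  2  2  2  2  2
 T  0  1  2  2  2  2  2  2  2
 T  0  1  2  2  2  2  2  2  2
 C  0  1  2  2  3  3  3  3  3
 G  0  1  2  3  3  3  4  4  4
 T  0  1  2  3  3  3  4  4  4
 G  0  1  2  3  3  3  4  4  4
 C  0  1  2  3  4  4  4  5  5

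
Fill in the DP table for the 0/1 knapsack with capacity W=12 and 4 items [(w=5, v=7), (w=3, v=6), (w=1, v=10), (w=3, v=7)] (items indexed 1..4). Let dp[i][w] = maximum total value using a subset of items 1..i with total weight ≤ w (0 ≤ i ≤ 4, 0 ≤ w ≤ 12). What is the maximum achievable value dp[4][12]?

i\w   0   1   2   3   4   5   6   7   8   9  10  11  12
  0   0   0   0   0   0   0   0   0   0   0   0   0   0
  1   0   0   0   0   0   7   7   7   7   7   7   7   7
  2   0   0   0   6   6   7   7   7  13  13  13  13  13
  3   0  10  10  10  16  16  17  17  17  23  23  23  23
  4   0  10  10  10  17  17  17  23  23  24  24  24  30

30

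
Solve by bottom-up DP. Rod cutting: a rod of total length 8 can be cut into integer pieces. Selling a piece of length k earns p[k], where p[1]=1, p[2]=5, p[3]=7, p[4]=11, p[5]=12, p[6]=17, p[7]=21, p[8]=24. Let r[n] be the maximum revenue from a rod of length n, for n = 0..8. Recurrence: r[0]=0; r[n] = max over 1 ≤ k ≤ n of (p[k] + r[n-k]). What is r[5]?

12

   n    0    1    2    3    4    5    6    7    8
r[n]    0    1    5    7   11   12   17   21   24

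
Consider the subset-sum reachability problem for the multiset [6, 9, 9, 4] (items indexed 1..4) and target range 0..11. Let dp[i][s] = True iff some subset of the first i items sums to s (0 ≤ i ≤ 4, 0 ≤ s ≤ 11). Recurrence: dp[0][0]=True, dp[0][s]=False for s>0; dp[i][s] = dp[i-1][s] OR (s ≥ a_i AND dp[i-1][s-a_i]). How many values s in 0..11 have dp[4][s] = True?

5

i\s   0   1   2   3   4   5   6   7   8   9  10  11
  0   T   F   F   F   F   F   F   F   F   F   F   F
  1   T   F   F   F   F   F   T   F   F   F   F   F
  2   T   F   F   F   F   F   T   F   F   T   F   F
  3   T   F   F   F   F   F   T   F   F   T   F   F
  4   T   F   F   F   T   F   T   F   F   T   T   F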